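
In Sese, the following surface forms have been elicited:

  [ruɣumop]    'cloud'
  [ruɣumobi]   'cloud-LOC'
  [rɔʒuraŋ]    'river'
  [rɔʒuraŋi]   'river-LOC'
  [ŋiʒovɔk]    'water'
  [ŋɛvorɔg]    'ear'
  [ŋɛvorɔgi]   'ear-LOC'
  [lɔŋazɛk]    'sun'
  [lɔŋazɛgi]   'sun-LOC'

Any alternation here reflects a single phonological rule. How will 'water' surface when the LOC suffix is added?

[ŋiʒovɔgi]

The root 'sun' surfaces as [lɔŋazɛk] and [lɔŋazɛgi], with a stem-final [k] ~ [g] alternation.
If /g/ were underlying and a rule turned it into [k] in isolation, 'ear' would also alternate; but it has [g] in both [ŋɛvorɔg] and [ŋɛvorɔgi].
So /k/ is underlying, and a rule of intervocalic voicing — voiceless stops become voiced between vowels — gives [g].
From [ŋiʒovɔk] the stem 'water' is /ŋiʒovɔk/; between vowels this yields [ŋiʒovɔgi].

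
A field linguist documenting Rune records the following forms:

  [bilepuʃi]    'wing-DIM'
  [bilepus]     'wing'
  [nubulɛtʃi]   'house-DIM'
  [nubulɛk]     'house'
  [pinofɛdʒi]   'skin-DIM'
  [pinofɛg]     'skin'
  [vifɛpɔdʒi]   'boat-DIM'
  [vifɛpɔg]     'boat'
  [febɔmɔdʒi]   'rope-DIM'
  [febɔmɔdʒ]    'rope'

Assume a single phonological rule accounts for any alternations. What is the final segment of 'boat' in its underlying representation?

/g/

The root 'boat' surfaces as [vifɛpɔdʒi] and [vifɛpɔg], with a stem-final [dʒ] ~ [g] alternation.
But 'rope' keeps [dʒ] in both environments ([febɔmɔdʒi], [febɔmɔdʒ]), so there is no rule changing /dʒ/ to [g] in isolation.
The alternation reflects palatalization before a front vowel: /k/, /g/ and /s/ become palato-alveolar [tʃ], [dʒ] and [ʃ] before a front vowel. /g/ is underlying.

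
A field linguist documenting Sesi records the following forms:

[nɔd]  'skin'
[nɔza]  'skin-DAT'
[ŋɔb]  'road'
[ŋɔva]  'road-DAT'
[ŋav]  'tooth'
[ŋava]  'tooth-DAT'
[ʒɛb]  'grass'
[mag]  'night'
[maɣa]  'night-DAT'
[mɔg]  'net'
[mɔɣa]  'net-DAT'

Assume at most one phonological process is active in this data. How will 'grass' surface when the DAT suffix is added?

[ʒɛva]

The stem for 'road' ends in [b] in [ŋɔb] but [v] in [ŋɔva].
But 'tooth' keeps [v] in both environments ([ŋav], [ŋava]), so there is no rule changing /v/ to [b] in isolation.
Therefore /b/ is basic and [v] is derived by intervocalic spirantization (voiced stops become fricatives between vowels).
The one attested form of 'grass', [ʒɛb], shows underlying /ʒɛb/. Applying the same rule between vowels gives [ʒɛva].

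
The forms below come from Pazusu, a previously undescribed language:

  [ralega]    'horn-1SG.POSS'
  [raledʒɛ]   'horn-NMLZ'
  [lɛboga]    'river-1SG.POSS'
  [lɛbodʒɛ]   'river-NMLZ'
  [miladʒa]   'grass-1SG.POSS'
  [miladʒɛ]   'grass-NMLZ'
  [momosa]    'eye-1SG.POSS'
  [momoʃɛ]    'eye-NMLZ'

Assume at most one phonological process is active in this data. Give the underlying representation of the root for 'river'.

/lɛbog/

The root 'river' surfaces as [lɛboga] and [lɛbodʒɛ], with a stem-final [g] ~ [dʒ] alternation.
Compare 'grass', with invariant [dʒ] in [miladʒa] and [miladʒɛ]: an analysis with underlying /dʒ/ and a rule producing [g] before the 1SG.POSS suffix would wrongly predict alternation here too.
Therefore /g/ is basic and [dʒ] is derived by palatalization before a front vowel (/g/ and /s/ become palato-alveolar [dʒ] and [ʃ] before a front vowel).
Hence 'river' is /lɛbog/ underlyingly.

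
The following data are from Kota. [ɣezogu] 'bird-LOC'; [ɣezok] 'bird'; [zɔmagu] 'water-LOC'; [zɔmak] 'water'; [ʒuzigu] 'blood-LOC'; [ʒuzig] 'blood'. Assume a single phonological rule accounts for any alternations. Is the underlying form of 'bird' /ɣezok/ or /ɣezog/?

The root 'bird' surfaces as [ɣezogu] and [ɣezok], with a stem-final [g] ~ [k] alternation.
The stem 'blood' ([ʒuzigu], [ʒuzig]) shows [g] unchanged in both environments, so [g] cannot be basic with [k] derived in isolation.
So /k/ is underlying, and a rule of intervocalic voicing — voiceless stops become voiced between vowels — gives [g].

/ɣezok/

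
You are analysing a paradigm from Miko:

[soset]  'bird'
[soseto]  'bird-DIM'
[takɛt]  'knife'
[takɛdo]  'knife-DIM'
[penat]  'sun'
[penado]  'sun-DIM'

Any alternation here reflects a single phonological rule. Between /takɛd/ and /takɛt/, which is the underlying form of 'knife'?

In [takɛt] and [takɛdo] the final segment of 'knife' alternates: [t] ~ [d].
But 'bird' keeps [t] in both environments ([soset], [soseto]), so there is no rule changing /t/ to [d] before the DIM suffix.
The alternation reflects word-final obstruent devoicing: voiced obstruents become voiceless word-finally. /d/ is underlying.

/takɛd/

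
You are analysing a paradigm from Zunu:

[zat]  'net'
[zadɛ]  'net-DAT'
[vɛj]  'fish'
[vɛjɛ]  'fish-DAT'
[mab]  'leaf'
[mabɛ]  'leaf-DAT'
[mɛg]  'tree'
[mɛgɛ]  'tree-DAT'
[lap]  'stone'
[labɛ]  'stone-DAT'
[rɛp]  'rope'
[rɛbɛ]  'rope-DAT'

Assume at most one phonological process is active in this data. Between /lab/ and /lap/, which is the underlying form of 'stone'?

In [lap] and [labɛ] the final segment of 'stone' alternates: [p] ~ [b].
Compare 'leaf', with invariant [b] in [mab] and [mabɛ]: an analysis with underlying /b/ and a rule producing [p] in isolation would wrongly predict alternation here too.
So /p/ is underlying, and a rule of intervocalic voicing — voiceless stops become voiced between vowels — gives [b].

/lap/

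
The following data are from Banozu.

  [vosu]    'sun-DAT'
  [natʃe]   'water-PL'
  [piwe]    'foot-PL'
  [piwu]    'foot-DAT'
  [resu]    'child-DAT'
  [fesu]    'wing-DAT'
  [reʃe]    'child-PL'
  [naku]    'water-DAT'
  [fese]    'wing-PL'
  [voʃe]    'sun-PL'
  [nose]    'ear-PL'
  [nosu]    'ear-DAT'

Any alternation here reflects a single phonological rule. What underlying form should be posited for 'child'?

In [reʃe] and [resu] the final segment of 'child' alternates: [ʃ] ~ [s].
Compare 'ear', with invariant [s] in [nose] and [nosu]: an analysis with underlying /s/ and a rule producing [ʃ] before the PL suffix would wrongly predict alternation here too.
So /ʃ/ is underlying, and a rule of depalatalization — palato-alveolar /tʃ/ and /ʃ/ become [k] and [s] when no front vowel follows — gives [s].

/reʃ/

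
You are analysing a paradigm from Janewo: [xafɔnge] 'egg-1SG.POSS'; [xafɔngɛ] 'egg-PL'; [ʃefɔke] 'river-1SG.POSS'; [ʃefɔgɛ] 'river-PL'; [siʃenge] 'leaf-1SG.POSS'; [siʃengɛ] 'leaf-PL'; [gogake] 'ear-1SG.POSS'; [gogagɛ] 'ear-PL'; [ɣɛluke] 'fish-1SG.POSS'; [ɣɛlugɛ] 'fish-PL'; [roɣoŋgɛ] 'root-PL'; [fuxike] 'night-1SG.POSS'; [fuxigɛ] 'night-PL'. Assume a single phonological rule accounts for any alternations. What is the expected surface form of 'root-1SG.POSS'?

The 1SG.POSS suffix surfaces as [-ge] and [-ke], depending on the final segment of the stem.
The PL suffix, which begins with [g], is invariant after every stem; so [g] is not altered by any rule here.
So the underlying form is /-ke/, and voiceless stops become voiced after a nasal.
After 'root', which ends in a nasal, the suffix surfaces as [-ge], giving [roɣoŋge].

[roɣoŋge]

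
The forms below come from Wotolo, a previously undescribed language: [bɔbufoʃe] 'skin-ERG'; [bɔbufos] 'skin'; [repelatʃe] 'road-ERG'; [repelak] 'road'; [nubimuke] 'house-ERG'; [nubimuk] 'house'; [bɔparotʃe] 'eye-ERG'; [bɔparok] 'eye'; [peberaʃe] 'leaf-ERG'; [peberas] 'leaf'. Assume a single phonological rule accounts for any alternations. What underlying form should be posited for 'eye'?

In [bɔparotʃe] and [bɔparok] the final segment of 'eye' alternates: [tʃ] ~ [k].
The stem 'house' ([nubimuke], [nubimuk]) shows [k] unchanged in both environments, so [k] cannot be basic with [tʃ] derived before the ERG suffix.
The alternation reflects depalatalization: palato-alveolar /tʃ/ and /ʃ/ become [k] and [s] when no front vowel follows. /tʃ/ is underlying.
So 'eye' = /bɔparotʃ/.

/bɔparotʃ/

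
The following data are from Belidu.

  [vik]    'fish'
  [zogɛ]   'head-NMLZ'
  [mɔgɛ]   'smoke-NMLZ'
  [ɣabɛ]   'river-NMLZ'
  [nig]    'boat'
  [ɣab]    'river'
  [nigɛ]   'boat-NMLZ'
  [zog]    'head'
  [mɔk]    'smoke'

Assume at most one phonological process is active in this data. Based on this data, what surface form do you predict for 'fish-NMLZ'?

'smoke' shows [k] ~ [g] at the end of the stem ([mɔk] vs [mɔgɛ]).
If /g/ were underlying and a rule turned it into [k] in isolation, 'boat' would also alternate; but it has [g] in both [nig] and [nigɛ].
So /k/ is underlying, and a rule of intervocalic voicing — voiceless stops become voiced between vowels — gives [g].
The one attested form of 'fish', [vik], shows underlying /vik/. Applying the same rule between vowels gives [vigɛ].

[vigɛ]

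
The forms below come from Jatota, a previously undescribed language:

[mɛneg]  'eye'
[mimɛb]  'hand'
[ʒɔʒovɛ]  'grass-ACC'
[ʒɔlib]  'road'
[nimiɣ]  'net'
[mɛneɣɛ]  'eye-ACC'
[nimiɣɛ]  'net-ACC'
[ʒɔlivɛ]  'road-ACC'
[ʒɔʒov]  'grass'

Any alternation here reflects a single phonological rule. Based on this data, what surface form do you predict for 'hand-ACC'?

'road' shows [b] ~ [v] at the end of the stem ([ʒɔlib] vs [ʒɔlivɛ]).
But 'grass' keeps [v] in both environments ([ʒɔʒov], [ʒɔʒovɛ]), so there is no rule changing /v/ to [b] in isolation.
The alternation reflects intervocalic spirantization: voiced stops become fricatives between vowels. /b/ is underlying.
From [mimɛb] the stem 'hand' is /mimɛb/; between vowels this yields [mimɛvɛ].

[mimɛvɛ]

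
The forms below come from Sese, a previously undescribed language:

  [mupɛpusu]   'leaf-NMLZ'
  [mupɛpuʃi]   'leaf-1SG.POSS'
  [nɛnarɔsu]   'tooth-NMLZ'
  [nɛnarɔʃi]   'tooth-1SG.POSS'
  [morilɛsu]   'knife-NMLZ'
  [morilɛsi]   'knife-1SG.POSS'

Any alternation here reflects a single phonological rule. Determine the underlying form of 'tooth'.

/nɛnarɔʃ/

The stem for 'tooth' ends in [s] in [nɛnarɔsu] but [ʃ] in [nɛnarɔʃi].
The stem 'knife' ([morilɛsu], [morilɛsi]) shows [s] unchanged in both environments, so [s] cannot be basic with [ʃ] derived before the 1SG.POSS suffix.
The alternation reflects depalatalization: palato-alveolar /ʃ/ becomes [s] when no front vowel follows. /ʃ/ is underlying.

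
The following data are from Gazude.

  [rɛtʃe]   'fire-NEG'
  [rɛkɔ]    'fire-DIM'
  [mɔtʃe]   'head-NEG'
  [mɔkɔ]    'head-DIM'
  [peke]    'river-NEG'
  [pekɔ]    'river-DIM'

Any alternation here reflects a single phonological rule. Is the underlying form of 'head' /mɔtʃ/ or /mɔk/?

/mɔtʃ/

In [mɔtʃe] and [mɔkɔ] the final segment of 'head' alternates: [tʃ] ~ [k].
The stem 'river' ([peke], [pekɔ]) shows [k] unchanged in both environments, so [k] cannot be basic with [tʃ] derived before the NEG suffix.
The underlying segment must be /tʃ/; palato-alveolar /tʃ/ becomes [k] when no front vowel follows, yielding [k] there.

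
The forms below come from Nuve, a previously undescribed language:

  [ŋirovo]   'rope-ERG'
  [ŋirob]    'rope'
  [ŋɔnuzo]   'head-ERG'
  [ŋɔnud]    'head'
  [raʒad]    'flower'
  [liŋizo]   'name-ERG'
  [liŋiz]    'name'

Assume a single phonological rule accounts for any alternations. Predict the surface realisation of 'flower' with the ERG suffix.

[raʒazo]

The root 'head' surfaces as [ŋɔnuzo] and [ŋɔnud], with a stem-final [z] ~ [d] alternation.
But 'name' keeps [z] in both environments ([liŋizo], [liŋiz]), so there is no rule changing /z/ to [d] in isolation.
The alternation reflects intervocalic spirantization: voiced stops become fricatives between vowels. /d/ is underlying.
The one attested form of 'flower', [raʒad], shows underlying /raʒad/. Applying the same rule between vowels gives [raʒazo].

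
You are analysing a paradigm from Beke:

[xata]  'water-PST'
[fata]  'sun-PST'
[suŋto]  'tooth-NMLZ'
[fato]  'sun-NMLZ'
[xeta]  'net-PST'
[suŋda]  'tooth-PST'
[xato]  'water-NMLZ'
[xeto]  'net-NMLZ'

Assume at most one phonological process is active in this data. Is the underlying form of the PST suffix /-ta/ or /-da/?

/-da/

The PST suffix surfaces as [-da] and [-ta], depending on the final segment of the stem.
The NMLZ suffix, which begins with [t], is invariant after every stem; so [t] is not altered by any rule here.
The PST suffix is therefore /-da/ underlyingly, with post-vocalic devoicing: voiced stops become voiceless after a vowel.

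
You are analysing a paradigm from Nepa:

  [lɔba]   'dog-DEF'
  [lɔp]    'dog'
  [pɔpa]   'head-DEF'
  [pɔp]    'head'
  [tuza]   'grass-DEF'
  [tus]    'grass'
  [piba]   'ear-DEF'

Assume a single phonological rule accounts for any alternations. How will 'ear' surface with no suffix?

[pip]

'dog' shows [b] ~ [p] at the end of the stem ([lɔba] vs [lɔp]).
The stem 'head' ([pɔpa], [pɔp]) shows [p] unchanged in both environments, so [p] cannot be basic with [b] derived before the DEF suffix.
So /b/ is underlying, and a rule of word-final obstruent devoicing — voiced obstruents become voiceless word-finally — gives [p].
From [piba] the stem 'ear' is /pib/; word-finally this yields [pip].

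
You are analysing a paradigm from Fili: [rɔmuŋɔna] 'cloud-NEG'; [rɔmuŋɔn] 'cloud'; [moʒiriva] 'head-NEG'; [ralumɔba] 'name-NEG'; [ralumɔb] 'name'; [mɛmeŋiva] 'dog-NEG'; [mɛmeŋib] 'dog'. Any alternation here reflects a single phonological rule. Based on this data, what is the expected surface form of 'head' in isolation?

'dog' shows [v] ~ [b] at the end of the stem ([mɛmeŋiva] vs [mɛmeŋib]).
Compare 'name', with invariant [b] in [ralumɔba] and [ralumɔb]: an analysis with underlying /b/ and a rule producing [v] before the NEG suffix would wrongly predict alternation here too.
The underlying segment must be /v/; voiced fricatives become stops word-finally, yielding [b] there.
The one attested form of 'head', [moʒiriva], shows underlying /moʒiriv/. Applying the same rule word-finally gives [moʒirib].

[moʒirib]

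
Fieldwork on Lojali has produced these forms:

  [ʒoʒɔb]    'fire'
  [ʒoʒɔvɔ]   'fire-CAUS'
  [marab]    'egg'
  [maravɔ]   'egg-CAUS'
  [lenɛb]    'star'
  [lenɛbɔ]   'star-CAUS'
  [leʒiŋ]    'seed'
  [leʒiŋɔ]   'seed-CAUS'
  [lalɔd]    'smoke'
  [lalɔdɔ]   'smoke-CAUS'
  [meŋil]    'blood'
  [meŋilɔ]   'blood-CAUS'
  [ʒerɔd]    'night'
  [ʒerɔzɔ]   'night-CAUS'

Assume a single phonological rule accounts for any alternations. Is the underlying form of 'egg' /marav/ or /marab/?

/marav/

In [marab] and [maravɔ] the final segment of 'egg' alternates: [b] ~ [v].
But 'star' keeps [b] in both environments ([lenɛb], [lenɛbɔ]), so there is no rule changing /b/ to [v] before the CAUS suffix.
Therefore /v/ is basic and [b] is derived by word-final hardening (voiced fricatives become stops word-finally).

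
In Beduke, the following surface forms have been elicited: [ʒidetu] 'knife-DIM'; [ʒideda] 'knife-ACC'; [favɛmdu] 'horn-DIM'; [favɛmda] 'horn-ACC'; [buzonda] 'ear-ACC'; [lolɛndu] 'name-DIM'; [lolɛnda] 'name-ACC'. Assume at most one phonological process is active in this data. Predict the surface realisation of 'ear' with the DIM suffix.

[buzondu]

The DIM morpheme has two allomorphs, [-du] and [-tu].
By contrast the ACC suffix keeps its initial [d] throughout — that segment must be underlying.
The DIM suffix is therefore /-tu/ underlyingly, with post-nasal voicing: voiceless stops become voiced after a nasal.
After 'ear', which ends in a nasal, the suffix surfaces as [-du], giving [buzondu].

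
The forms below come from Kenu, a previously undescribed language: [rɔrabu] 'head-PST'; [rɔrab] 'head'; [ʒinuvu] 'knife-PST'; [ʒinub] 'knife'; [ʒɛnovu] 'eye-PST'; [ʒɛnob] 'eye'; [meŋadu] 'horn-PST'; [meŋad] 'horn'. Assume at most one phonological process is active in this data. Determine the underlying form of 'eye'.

'eye' shows [v] ~ [b] at the end of the stem ([ʒɛnovu] vs [ʒɛnob]).
But 'head' keeps [b] in both environments ([rɔrabu], [rɔrab]), so there is no rule changing /b/ to [v] before the PST suffix.
Therefore /v/ is basic and [b] is derived by word-final hardening (voiced fricatives become stops word-finally).
Hence 'eye' is /ʒɛnov/ underlyingly.

/ʒɛnov/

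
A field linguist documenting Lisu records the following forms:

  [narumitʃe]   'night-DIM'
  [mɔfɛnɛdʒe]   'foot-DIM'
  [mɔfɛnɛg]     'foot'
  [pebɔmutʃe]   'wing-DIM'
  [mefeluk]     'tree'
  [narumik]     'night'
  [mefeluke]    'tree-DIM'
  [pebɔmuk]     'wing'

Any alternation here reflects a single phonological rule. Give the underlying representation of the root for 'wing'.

/pebɔmutʃ/

The root 'wing' surfaces as [pebɔmuk] and [pebɔmutʃe], with a stem-final [k] ~ [tʃ] alternation.
Compare 'tree', with invariant [k] in [mefeluk] and [mefeluke]: an analysis with underlying /k/ and a rule producing [tʃ] before the DIM suffix would wrongly predict alternation here too.
The underlying segment must be /tʃ/; palato-alveolar /tʃ/ and /dʒ/ become [k] and [g] when no front vowel follows, yielding [k] there.
So 'wing' = /pebɔmutʃ/.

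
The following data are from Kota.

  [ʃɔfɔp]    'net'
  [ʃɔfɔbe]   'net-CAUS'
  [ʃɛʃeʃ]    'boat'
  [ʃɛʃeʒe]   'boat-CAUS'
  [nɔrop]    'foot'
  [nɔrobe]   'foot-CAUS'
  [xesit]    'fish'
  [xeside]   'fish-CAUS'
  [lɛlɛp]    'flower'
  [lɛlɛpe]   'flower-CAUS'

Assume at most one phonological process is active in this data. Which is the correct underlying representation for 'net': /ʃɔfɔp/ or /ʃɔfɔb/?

/ʃɔfɔb/

The root 'net' surfaces as [ʃɔfɔp] and [ʃɔfɔbe], with a stem-final [p] ~ [b] alternation.
Compare 'flower', with invariant [p] in [lɛlɛp] and [lɛlɛpe]: an analysis with underlying /p/ and a rule producing [b] before the CAUS suffix would wrongly predict alternation here too.
Therefore /b/ is basic and [p] is derived by word-final obstruent devoicing (voiced obstruents become voiceless word-finally).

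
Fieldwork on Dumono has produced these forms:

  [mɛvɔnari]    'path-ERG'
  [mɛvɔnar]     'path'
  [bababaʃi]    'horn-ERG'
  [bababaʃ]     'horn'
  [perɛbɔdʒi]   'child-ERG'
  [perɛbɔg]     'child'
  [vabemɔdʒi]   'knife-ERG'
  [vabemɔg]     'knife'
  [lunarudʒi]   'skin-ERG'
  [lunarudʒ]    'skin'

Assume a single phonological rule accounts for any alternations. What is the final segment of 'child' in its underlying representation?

/g/

The root 'child' surfaces as [perɛbɔdʒi] and [perɛbɔg], with a stem-final [dʒ] ~ [g] alternation.
Compare 'skin', with invariant [dʒ] in [lunarudʒi] and [lunarudʒ]: an analysis with underlying /dʒ/ and a rule producing [g] in isolation would wrongly predict alternation here too.
So /g/ is underlying, and a rule of palatalization before a front vowel — /g/ becomes palato-alveolar [dʒ] before a front vowel — gives [dʒ].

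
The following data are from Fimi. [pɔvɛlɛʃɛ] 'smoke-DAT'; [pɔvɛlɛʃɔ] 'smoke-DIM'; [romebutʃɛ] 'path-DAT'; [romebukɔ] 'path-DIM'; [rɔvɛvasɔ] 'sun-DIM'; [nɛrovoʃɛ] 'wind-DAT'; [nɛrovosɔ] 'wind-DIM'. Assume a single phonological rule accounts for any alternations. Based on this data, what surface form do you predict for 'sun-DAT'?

'wind' shows [ʃ] ~ [s] at the end of the stem ([nɛrovoʃɛ] vs [nɛrovosɔ]).
But 'smoke' keeps [ʃ] in both environments ([pɔvɛlɛʃɛ], [pɔvɛlɛʃɔ]), so there is no rule changing /ʃ/ to [s] before the DIM suffix.
Therefore /s/ is basic and [ʃ] is derived by palatalization before a front vowel (/k/ and /s/ become palato-alveolar [tʃ] and [ʃ] before a front vowel).
The one attested form of 'sun', [rɔvɛvasɔ], shows underlying /rɔvɛvas/. Applying the same rule before a front vowel gives [rɔvɛvaʃɛ].

[rɔvɛvaʃɛ]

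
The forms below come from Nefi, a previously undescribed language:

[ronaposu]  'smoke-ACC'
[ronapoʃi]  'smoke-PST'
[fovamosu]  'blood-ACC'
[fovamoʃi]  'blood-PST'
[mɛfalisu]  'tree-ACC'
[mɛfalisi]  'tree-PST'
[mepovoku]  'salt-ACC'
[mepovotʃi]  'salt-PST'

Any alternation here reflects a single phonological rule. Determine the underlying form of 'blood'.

'blood' shows [s] ~ [ʃ] at the end of the stem ([fovamosu] vs [fovamoʃi]).
The stem 'tree' ([mɛfalisu], [mɛfalisi]) shows [s] unchanged in both environments, so [s] cannot be basic with [ʃ] derived before the PST suffix.
So /ʃ/ is underlying, and a rule of depalatalization — palato-alveolar /tʃ/ and /ʃ/ become [k] and [s] when no front vowel follows — gives [s].
Hence 'blood' is /fovamoʃ/ underlyingly.

/fovamoʃ/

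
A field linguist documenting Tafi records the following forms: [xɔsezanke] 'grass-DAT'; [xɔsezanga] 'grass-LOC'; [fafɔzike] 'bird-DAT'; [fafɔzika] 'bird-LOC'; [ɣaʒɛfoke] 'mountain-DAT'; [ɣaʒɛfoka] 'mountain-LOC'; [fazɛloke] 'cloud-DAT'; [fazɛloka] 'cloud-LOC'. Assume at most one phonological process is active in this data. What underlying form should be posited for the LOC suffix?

The LOC morpheme has two allomorphs, [-ga] and [-ka].
The DAT suffix, which begins with [k], is invariant after every stem; so [k] is not altered by any rule here.
The LOC suffix is therefore /-ga/ underlyingly, with post-vocalic devoicing: voiced stops become voiceless after a vowel.

/-ga/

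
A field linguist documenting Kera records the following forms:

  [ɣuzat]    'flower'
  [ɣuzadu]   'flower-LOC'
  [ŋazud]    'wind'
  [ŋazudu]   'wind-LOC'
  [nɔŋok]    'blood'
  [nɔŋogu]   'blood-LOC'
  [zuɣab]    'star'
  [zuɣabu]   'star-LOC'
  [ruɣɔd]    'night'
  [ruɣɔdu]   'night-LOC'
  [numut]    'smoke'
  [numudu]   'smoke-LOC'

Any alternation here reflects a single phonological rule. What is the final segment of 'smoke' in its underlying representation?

/t/

In [numut] and [numudu] the final segment of 'smoke' alternates: [t] ~ [d].
But 'night' keeps [d] in both environments ([ruɣɔd], [ruɣɔdu]), so there is no rule changing /d/ to [t] in isolation.
The underlying segment must be /t/; voiceless stops become voiced between vowels, yielding [d] there.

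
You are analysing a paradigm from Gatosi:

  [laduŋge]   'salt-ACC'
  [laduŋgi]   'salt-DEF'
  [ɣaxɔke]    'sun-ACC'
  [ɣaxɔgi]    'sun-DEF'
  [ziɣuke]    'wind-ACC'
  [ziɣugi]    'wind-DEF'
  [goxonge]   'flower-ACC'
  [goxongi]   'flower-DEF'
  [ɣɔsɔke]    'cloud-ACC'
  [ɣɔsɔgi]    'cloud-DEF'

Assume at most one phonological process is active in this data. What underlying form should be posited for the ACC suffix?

The ACC morpheme has two allomorphs, [-ge] and [-ke].
The DEF suffix, which begins with [g], is invariant after every stem; so [g] is not altered by any rule here.
The ACC suffix is therefore /-ke/ underlyingly, with post-nasal voicing: voiceless stops become voiced after a nasal.

/-ke/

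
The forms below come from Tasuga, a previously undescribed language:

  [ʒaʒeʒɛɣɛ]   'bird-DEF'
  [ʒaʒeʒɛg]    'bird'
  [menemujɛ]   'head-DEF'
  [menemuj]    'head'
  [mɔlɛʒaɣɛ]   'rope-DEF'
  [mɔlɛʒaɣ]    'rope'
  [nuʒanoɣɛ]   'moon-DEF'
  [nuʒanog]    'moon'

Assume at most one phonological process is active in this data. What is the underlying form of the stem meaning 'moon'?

/nuʒanog/

The root 'moon' surfaces as [nuʒanoɣɛ] and [nuʒanog], with a stem-final [ɣ] ~ [g] alternation.
The stem 'rope' ([mɔlɛʒaɣɛ], [mɔlɛʒaɣ]) shows [ɣ] unchanged in both environments, so [ɣ] cannot be basic with [g] derived in isolation.
Therefore /g/ is basic and [ɣ] is derived by intervocalic spirantization (voiced stops become fricatives between vowels).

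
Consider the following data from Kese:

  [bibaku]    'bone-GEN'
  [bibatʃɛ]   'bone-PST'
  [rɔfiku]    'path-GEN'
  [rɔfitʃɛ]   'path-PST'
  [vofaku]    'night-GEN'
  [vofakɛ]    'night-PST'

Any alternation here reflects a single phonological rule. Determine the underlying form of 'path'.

/rɔfitʃ/

The stem for 'path' ends in [k] in [rɔfiku] but [tʃ] in [rɔfitʃɛ].
Compare 'night', with invariant [k] in [vofaku] and [vofakɛ]: an analysis with underlying /k/ and a rule producing [tʃ] before the PST suffix would wrongly predict alternation here too.
Therefore /tʃ/ is basic and [k] is derived by depalatalization (palato-alveolar /tʃ/ becomes [k] when no front vowel follows).
Hence 'path' is /rɔfitʃ/ underlyingly.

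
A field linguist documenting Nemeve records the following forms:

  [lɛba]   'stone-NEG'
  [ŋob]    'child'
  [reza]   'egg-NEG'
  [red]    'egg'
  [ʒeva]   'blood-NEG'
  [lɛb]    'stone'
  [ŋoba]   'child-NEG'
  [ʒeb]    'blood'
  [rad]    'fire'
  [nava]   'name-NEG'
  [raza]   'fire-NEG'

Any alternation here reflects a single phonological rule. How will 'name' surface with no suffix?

The root 'blood' surfaces as [ʒeva] and [ʒeb], with a stem-final [v] ~ [b] alternation.
If /b/ were underlying and a rule turned it into [v] before the NEG suffix, 'stone' would also alternate; but it has [b] in both [lɛba] and [lɛb].
The underlying segment must be /v/; voiced fricatives become stops word-finally, yielding [b] there.
From [nava] the stem 'name' is /nav/; word-finally this yields [nab].

[nab]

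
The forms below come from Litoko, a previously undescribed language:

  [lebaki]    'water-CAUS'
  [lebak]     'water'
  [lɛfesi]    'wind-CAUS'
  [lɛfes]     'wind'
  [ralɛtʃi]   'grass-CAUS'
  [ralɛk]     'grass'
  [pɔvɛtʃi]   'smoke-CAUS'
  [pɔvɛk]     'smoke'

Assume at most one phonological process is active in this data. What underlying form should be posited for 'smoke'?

/pɔvɛtʃ/

The stem for 'smoke' ends in [tʃ] in [pɔvɛtʃi] but [k] in [pɔvɛk].
Compare 'water', with invariant [k] in [lebaki] and [lebak]: an analysis with underlying /k/ and a rule producing [tʃ] before the CAUS suffix would wrongly predict alternation here too.
Therefore /tʃ/ is basic and [k] is derived by depalatalization (palato-alveolar /tʃ/ becomes [k] when no front vowel follows).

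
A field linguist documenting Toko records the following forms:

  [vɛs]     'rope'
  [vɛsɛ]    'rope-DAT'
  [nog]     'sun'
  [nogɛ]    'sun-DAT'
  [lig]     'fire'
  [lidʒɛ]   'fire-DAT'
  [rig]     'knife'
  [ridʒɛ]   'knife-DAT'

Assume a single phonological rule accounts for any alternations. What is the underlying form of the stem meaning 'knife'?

/ridʒ/

'knife' shows [g] ~ [dʒ] at the end of the stem ([rig] vs [ridʒɛ]).
If /g/ were underlying and a rule turned it into [dʒ] before the DAT suffix, 'sun' would also alternate; but it has [g] in both [nog] and [nogɛ].
The alternation reflects depalatalization: palato-alveolar /dʒ/ becomes [g] when no front vowel follows. /dʒ/ is underlying.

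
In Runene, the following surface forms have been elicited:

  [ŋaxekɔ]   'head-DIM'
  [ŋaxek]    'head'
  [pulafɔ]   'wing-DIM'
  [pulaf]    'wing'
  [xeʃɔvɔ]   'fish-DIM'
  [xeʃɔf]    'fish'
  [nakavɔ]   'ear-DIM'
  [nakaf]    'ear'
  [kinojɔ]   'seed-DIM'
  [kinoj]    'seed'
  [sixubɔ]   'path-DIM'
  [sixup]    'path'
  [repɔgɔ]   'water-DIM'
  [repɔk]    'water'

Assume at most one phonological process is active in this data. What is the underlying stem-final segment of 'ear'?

In [nakavɔ] and [nakaf] the final segment of 'ear' alternates: [v] ~ [f].
Compare 'wing', with invariant [f] in [pulafɔ] and [pulaf]: an analysis with underlying /f/ and a rule producing [v] before the DIM suffix would wrongly predict alternation here too.
So /v/ is underlying, and a rule of word-final obstruent devoicing — voiced obstruents become voiceless word-finally — gives [f].

/v/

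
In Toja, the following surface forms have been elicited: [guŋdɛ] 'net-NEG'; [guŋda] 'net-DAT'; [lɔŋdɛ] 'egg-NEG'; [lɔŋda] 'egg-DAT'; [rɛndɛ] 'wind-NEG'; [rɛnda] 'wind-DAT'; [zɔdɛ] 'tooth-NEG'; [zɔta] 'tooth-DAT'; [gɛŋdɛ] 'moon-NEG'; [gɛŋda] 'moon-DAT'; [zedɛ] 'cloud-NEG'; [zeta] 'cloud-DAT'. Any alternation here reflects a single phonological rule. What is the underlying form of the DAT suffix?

/-ta/

The DAT morpheme has two allomorphs, [-da] and [-ta].
By contrast the NEG suffix keeps its initial [d] throughout — that segment must be underlying.
So the underlying form is /-ta/, and voiceless stops become voiced after a nasal.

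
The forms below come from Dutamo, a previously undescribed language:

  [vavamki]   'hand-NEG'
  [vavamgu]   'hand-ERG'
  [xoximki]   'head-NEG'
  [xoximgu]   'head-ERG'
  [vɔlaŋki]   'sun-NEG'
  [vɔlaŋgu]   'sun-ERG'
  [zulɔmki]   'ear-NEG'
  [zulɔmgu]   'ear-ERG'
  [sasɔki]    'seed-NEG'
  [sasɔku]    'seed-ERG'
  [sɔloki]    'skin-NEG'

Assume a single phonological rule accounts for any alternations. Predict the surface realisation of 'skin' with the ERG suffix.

The ERG suffix surfaces as [-gu] and [-ku], depending on the final segment of the stem.
By contrast the NEG suffix keeps its initial [k] throughout — that segment must be underlying.
So the underlying form is /-gu/, and voiced stops become voiceless after a vowel.
After 'skin', which ends in a vowel, the suffix surfaces as [-ku], giving [sɔloku].

[sɔloku]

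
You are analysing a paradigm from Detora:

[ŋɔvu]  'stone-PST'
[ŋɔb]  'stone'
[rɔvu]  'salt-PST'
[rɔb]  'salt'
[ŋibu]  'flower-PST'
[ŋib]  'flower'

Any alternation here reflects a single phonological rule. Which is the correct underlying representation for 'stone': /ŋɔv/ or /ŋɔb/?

In [ŋɔvu] and [ŋɔb] the final segment of 'stone' alternates: [v] ~ [b].
If /b/ were underlying and a rule turned it into [v] before the PST suffix, 'flower' would also alternate; but it has [b] in both [ŋibu] and [ŋib].
The underlying segment must be /v/; voiced fricatives become stops word-finally, yielding [b] there.

/ŋɔv/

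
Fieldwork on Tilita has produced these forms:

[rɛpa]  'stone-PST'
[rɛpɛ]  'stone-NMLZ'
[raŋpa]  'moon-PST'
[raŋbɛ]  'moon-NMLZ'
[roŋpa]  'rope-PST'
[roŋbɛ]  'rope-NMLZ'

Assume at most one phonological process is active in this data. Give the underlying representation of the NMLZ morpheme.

The NMLZ suffix surfaces as [-bɛ] and [-pɛ], depending on the final segment of the stem.
By contrast the PST suffix keeps its initial [p] throughout — that segment must be underlying.
So the underlying form is /-bɛ/, and voiced stops become voiceless after a vowel.

/-bɛ/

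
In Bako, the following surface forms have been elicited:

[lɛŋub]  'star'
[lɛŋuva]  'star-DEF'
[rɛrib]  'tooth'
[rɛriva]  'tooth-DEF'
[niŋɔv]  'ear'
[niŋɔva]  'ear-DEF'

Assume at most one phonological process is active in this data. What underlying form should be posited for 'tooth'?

/rɛrib/

The root 'tooth' surfaces as [rɛrib] and [rɛriva], with a stem-final [b] ~ [v] alternation.
But 'ear' keeps [v] in both environments ([niŋɔv], [niŋɔva]), so there is no rule changing /v/ to [b] in isolation.
Therefore /b/ is basic and [v] is derived by intervocalic spirantization (voiced stops become fricatives between vowels).
The underlying form of 'tooth' is therefore /rɛrib/.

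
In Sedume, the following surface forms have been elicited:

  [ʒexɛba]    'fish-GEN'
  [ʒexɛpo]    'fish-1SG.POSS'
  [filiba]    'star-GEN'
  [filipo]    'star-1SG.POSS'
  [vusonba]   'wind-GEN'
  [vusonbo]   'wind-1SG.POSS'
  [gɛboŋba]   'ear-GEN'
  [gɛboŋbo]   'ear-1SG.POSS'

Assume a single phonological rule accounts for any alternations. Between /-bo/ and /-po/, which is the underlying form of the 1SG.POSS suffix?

/-po/

The 1SG.POSS suffix surfaces as [-bo] and [-po], depending on the final segment of the stem.
The GEN suffix, which begins with [b], is invariant after every stem; so [b] is not altered by any rule here.
The 1SG.POSS suffix is therefore /-po/ underlyingly, with post-nasal voicing: voiceless stops become voiced after a nasal.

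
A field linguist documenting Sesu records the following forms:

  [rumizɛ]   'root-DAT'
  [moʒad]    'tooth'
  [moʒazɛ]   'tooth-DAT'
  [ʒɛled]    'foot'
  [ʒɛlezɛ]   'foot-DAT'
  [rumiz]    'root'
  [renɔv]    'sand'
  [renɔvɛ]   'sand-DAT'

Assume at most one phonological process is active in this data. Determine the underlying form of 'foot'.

/ʒɛled/

In [ʒɛled] and [ʒɛlezɛ] the final segment of 'foot' alternates: [d] ~ [z].
The stem 'root' ([rumiz], [rumizɛ]) shows [z] unchanged in both environments, so [z] cannot be basic with [d] derived in isolation.
Therefore /d/ is basic and [z] is derived by intervocalic spirantization (voiced stops become fricatives between vowels).
So 'foot' = /ʒɛled/.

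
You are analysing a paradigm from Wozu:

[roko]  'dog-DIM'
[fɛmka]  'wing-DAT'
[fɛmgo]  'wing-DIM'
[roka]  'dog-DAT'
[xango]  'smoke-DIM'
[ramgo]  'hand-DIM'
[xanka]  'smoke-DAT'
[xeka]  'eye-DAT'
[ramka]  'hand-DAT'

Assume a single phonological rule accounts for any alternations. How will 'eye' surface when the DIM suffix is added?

[xeko]

The DIM suffix surfaces as [-go] and [-ko], depending on the final segment of the stem.
By contrast the DAT suffix keeps its initial [k] throughout — that segment must be underlying.
The DIM suffix is therefore /-go/ underlyingly, with post-vocalic devoicing: voiced stops become voiceless after a vowel.
After 'eye', which ends in a vowel, the suffix surfaces as [-ko], giving [xeko].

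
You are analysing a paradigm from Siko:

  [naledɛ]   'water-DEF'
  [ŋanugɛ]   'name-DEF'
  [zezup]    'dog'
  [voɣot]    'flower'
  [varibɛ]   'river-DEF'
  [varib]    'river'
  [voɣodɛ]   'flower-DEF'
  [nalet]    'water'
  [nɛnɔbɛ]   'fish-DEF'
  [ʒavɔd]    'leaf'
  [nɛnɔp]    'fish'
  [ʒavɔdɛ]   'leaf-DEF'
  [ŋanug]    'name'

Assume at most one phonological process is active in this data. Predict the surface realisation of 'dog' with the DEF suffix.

'fish' shows [b] ~ [p] at the end of the stem ([nɛnɔbɛ] vs [nɛnɔp]).
If /b/ were underlying and a rule turned it into [p] in isolation, 'river' would also alternate; but it has [b] in both [varibɛ] and [varib].
Therefore /p/ is basic and [b] is derived by intervocalic voicing (voiceless stops become voiced between vowels).
The one attested form of 'dog', [zezup], shows underlying /zezup/. Applying the same rule between vowels gives [zezubɛ].

[zezubɛ]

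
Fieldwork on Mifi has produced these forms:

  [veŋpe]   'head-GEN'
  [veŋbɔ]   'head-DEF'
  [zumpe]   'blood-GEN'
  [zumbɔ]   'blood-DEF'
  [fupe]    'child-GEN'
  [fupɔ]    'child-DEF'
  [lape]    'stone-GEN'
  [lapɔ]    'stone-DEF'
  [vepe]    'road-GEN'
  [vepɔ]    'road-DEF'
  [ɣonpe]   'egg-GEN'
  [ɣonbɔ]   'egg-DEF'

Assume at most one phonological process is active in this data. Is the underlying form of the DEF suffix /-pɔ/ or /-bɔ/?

/-bɔ/

The DEF morpheme has two allomorphs, [-bɔ] and [-pɔ].
The GEN suffix, which begins with [p], is invariant after every stem; so [p] is not altered by any rule here.
So the underlying form is /-bɔ/, and voiced stops become voiceless after a vowel.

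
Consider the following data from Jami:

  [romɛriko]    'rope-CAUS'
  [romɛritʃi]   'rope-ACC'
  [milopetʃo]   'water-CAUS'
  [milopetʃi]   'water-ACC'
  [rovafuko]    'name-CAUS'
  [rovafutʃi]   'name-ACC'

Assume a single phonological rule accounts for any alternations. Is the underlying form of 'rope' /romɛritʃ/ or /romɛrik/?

In [romɛriko] and [romɛritʃi] the final segment of 'rope' alternates: [k] ~ [tʃ].
Compare 'water', with invariant [tʃ] in [milopetʃo] and [milopetʃi]: an analysis with underlying /tʃ/ and a rule producing [k] before the CAUS suffix would wrongly predict alternation here too.
The alternation reflects palatalization before a front vowel: /k/ becomes palato-alveolar [tʃ] before a front vowel. /k/ is underlying.

/romɛrik/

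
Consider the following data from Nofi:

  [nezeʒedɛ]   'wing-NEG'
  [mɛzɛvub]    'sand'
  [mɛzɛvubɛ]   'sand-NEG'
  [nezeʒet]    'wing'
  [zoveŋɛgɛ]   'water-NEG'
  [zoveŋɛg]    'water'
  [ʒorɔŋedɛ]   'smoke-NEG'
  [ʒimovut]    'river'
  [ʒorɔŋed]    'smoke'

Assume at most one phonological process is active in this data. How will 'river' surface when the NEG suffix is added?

The root 'wing' surfaces as [nezeʒet] and [nezeʒedɛ], with a stem-final [t] ~ [d] alternation.
Compare 'smoke', with invariant [d] in [ʒorɔŋed] and [ʒorɔŋedɛ]: an analysis with underlying /d/ and a rule producing [t] in isolation would wrongly predict alternation here too.
Therefore /t/ is basic and [d] is derived by intervocalic voicing (voiceless stops become voiced between vowels).
From [ʒimovut] the stem 'river' is /ʒimovut/; between vowels this yields [ʒimovudɛ].

[ʒimovudɛ]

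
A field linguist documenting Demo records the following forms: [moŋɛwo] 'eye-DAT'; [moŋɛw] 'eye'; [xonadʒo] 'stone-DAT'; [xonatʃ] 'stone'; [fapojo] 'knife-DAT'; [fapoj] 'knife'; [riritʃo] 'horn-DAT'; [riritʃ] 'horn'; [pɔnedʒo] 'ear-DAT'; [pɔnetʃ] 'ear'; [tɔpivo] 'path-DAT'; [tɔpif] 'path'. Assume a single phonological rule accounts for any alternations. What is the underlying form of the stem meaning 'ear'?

/pɔnedʒ/

The stem for 'ear' ends in [dʒ] in [pɔnedʒo] but [tʃ] in [pɔnetʃ].
Compare 'horn', with invariant [tʃ] in [riritʃo] and [riritʃ]: an analysis with underlying /tʃ/ and a rule producing [dʒ] before the DAT suffix would wrongly predict alternation here too.
Therefore /dʒ/ is basic and [tʃ] is derived by word-final obstruent devoicing (voiced obstruents become voiceless word-finally).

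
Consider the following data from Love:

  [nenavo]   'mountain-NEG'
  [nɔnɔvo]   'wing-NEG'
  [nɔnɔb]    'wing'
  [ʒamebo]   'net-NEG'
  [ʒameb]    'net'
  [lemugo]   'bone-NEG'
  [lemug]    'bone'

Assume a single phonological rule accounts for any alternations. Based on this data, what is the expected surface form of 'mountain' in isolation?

[nenab]

The stem for 'wing' ends in [v] in [nɔnɔvo] but [b] in [nɔnɔb].
If /b/ were underlying and a rule turned it into [v] before the NEG suffix, 'net' would also alternate; but it has [b] in both [ʒamebo] and [ʒameb].
The alternation reflects word-final hardening: voiced fricatives become stops word-finally. /v/ is underlying.
The one attested form of 'mountain', [nenavo], shows underlying /nenav/. Applying the same rule word-finally gives [nenab].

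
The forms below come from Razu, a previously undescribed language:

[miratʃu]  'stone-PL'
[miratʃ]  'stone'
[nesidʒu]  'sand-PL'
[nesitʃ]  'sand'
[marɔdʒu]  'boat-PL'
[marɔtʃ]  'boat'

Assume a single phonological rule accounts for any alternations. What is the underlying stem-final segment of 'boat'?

/dʒ/

In [marɔdʒu] and [marɔtʃ] the final segment of 'boat' alternates: [dʒ] ~ [tʃ].
If /tʃ/ were underlying and a rule turned it into [dʒ] before the PL suffix, 'stone' would also alternate; but it has [tʃ] in both [miratʃu] and [miratʃ].
So /dʒ/ is underlying, and a rule of word-final obstruent devoicing — voiced obstruents become voiceless word-finally — gives [tʃ].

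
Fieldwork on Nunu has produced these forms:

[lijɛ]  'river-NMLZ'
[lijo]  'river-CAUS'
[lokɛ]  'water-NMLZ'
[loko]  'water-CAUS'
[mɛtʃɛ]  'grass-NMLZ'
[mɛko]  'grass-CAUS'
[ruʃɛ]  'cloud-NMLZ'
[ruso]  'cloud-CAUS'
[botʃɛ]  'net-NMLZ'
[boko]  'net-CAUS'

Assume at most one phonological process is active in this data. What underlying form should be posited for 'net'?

/botʃ/

In [botʃɛ] and [boko] the final segment of 'net' alternates: [tʃ] ~ [k].
Compare 'water', with invariant [k] in [lokɛ] and [loko]: an analysis with underlying /k/ and a rule producing [tʃ] before the NMLZ suffix would wrongly predict alternation here too.
The underlying segment must be /tʃ/; palato-alveolar /tʃ/ and /ʃ/ become [k] and [s] when no front vowel follows, yielding [k] there.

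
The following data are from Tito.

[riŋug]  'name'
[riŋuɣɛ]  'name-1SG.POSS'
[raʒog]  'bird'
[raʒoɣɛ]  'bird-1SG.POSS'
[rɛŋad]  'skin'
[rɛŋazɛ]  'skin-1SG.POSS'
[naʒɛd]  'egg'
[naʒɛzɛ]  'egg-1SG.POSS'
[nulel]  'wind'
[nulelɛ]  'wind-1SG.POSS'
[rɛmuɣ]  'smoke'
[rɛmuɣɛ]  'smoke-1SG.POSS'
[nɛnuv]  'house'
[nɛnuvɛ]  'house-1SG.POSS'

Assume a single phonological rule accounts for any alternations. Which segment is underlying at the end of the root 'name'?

'name' shows [g] ~ [ɣ] at the end of the stem ([riŋug] vs [riŋuɣɛ]).
But 'smoke' keeps [ɣ] in both environments ([rɛmuɣ], [rɛmuɣɛ]), so there is no rule changing /ɣ/ to [g] in isolation.
Therefore /g/ is basic and [ɣ] is derived by intervocalic spirantization (voiced stops become fricatives between vowels).

/g/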